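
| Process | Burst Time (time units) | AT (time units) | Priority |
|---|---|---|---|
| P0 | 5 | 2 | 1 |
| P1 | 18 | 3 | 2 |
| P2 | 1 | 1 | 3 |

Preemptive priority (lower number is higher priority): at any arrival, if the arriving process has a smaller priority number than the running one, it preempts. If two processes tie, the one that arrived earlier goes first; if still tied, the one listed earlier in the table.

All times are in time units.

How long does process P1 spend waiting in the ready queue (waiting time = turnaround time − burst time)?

Timeline: | idle 0-1 | P2 1-2 | P0 2-7 | P1 7-25 |
Completion: P0=7  P1=25  P2=2
Turnaround (C−A): P0=5  P1=22  P2=1
Waiting(P1) = turnaround − burst = 22 − 18 = 4

4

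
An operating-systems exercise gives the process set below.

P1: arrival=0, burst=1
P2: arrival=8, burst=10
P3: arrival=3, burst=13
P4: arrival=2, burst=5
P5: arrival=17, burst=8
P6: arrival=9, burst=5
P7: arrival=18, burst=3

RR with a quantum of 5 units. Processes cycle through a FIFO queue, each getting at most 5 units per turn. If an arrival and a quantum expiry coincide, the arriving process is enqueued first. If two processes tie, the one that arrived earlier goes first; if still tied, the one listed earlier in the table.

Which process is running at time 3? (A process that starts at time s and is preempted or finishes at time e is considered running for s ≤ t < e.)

Schedule: | P1 0-1 | idle 1-2 | P4 2-7 | P3 7-12 | P2 12-17 | P6 17-22 | P3 22-27 | P5 27-32 | P2 32-37 | P7 37-40 | P3 40-43 | P5 43-46 |
Completion: P1=1  P2=37  P3=43  P4=7  P5=46  P6=22  P7=40

P4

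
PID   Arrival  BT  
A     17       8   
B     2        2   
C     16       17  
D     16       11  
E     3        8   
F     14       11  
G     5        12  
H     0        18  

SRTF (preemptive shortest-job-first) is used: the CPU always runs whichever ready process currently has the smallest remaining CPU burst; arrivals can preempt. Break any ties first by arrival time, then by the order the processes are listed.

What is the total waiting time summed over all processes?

166

Schedule: | H 0-2 | B 2-4 | E 4-12 | G 12-24 | A 24-32 | F 32-43 | D 43-54 | H 54-70 | C 70-87 |
Completion: A=32  B=4  C=87  D=54  E=12  F=43  G=24  H=70
Waiting = turnaround − burst: A=7, B=0, C=54, D=27, E=1, F=18, G=7, H=52
Total waiting = 7 + 0 + 54 + 27 + 1 + 18 + 7 + 52 = 166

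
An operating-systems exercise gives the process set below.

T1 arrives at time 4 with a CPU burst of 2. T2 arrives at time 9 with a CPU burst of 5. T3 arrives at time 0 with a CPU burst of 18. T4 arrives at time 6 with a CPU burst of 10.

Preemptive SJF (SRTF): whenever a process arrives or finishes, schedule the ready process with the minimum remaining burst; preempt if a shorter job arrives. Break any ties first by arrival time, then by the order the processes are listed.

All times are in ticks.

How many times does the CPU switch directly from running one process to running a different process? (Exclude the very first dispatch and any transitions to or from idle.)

Gantt: | T3 0-4 | T1 4-6 | T4 6-9 | T2 9-14 | T4 14-21 | T3 21-35 |
Completion: T1=6  T2=14  T3=35  T4=21
Turnaround (C−A): T1=2  T2=5  T3=35  T4=15

5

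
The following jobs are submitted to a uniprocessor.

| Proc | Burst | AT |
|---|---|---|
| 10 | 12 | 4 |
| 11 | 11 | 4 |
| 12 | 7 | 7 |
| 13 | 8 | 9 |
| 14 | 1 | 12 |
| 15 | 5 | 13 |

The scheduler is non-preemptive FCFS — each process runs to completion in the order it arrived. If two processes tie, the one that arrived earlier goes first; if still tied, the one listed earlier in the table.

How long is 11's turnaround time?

23

Timeline: | idle 0-4 | 10 4-16 | 11 16-27 | 12 27-34 | 13 34-42 | 14 42-43 | 15 43-48 |
Completion: 10=16  11=27  12=34  13=42  14=43  15=48
Turnaround (C−A): 10=12  11=23  12=27  13=33  14=31  15=35
Turnaround(11) = completion − arrival = 27 − 4 = 23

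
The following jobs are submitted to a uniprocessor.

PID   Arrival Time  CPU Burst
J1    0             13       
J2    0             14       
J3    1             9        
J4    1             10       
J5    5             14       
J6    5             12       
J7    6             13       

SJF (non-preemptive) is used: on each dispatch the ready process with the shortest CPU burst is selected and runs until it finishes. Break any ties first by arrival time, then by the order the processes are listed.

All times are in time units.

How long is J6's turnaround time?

39

Timeline: | J1 0-13 | J3 13-22 | J4 22-32 | J6 32-44 | J7 44-57 | J2 57-71 | J5 71-85 |
Completion: J1=13  J2=71  J3=22  J4=32  J5=85  J6=44  J7=57
Turnaround (C−A): J1=13  J2=71  J3=21  J4=31  J5=80  J6=39  J7=51
Turnaround(J6) = completion − arrival = 44 − 5 = 39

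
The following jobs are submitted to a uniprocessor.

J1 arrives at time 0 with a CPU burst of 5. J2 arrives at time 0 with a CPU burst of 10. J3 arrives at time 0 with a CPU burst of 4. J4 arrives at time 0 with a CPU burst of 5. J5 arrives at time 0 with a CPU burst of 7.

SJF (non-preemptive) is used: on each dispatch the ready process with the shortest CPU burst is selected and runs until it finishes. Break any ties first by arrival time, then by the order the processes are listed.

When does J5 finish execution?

21

Gantt: | J3 0-4 | J1 4-9 | J4 9-14 | J5 14-21 | J2 21-31 |
Completion: J1=9  J2=31  J3=4  J4=14  J5=21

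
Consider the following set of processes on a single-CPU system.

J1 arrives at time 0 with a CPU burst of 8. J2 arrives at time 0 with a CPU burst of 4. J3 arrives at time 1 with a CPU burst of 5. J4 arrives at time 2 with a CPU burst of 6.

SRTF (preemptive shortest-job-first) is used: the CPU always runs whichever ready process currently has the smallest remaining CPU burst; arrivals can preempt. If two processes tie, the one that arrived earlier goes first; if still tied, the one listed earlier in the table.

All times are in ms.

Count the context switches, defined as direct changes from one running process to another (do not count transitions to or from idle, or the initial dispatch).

3

Timeline: | J2 0-4 | J3 4-9 | J4 9-15 | J1 15-23 |
Completion: J1=23  J2=4  J3=9  J4=15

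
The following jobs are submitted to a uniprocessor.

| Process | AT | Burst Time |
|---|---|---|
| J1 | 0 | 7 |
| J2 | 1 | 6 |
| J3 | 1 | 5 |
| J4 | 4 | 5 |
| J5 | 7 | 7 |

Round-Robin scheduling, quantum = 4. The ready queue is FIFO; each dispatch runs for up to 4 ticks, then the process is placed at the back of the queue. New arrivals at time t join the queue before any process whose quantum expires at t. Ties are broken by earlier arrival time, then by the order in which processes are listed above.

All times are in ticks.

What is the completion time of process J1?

19

Timeline: | J1 0-4 | J2 4-8 | J3 8-12 | J4 12-16 | J1 16-19 | J5 19-23 | J2 23-25 | J3 25-26 | J4 26-27 | J5 27-30 |
Completion: J1=19  J2=25  J3=26  J4=27  J5=30
Turnaround (C−A): J1=19  J2=24  J3=25  J4=23  J5=23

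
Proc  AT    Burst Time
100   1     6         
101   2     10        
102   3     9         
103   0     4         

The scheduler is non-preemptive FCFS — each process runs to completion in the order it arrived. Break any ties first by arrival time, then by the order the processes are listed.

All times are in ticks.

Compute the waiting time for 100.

Timeline: | 103 0-4 | 100 4-10 | 101 10-20 | 102 20-29 |
Completion: 100=10  101=20  102=29  103=4
Turnaround (C−A): 100=9  101=18  102=26  103=4
Waiting(100) = turnaround − burst = 9 − 6 = 3

3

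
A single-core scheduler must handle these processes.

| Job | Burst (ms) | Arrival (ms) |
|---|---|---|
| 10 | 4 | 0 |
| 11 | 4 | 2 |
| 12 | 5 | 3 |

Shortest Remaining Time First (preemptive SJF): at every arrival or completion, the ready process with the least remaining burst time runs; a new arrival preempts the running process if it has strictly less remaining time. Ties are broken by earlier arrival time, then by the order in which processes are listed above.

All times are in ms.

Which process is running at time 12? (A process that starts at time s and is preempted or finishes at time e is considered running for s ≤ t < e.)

12

Schedule: | 10 0-4 | 11 4-8 | 12 8-13 |
Completion: 10=4  11=8  12=13
Turnaround (C−A): 10=4  11=6  12=10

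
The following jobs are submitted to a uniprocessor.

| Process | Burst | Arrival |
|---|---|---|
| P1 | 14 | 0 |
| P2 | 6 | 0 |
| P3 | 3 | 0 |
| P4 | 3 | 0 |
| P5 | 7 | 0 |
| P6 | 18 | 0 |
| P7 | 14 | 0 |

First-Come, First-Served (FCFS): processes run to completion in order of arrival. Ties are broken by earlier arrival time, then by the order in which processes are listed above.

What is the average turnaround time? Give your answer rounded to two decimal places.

33.14

Schedule: | P1 0-14 | P2 14-20 | P3 20-23 | P4 23-26 | P5 26-33 | P6 33-51 | P7 51-65 |
Completion: P1=14  P2=20  P3=23  P4=26  P5=33  P6=51  P7=65
Turnaround (C−A): P1=14  P2=20  P3=23  P4=26  P5=33  P6=51  P7=65
Turnaround times: P1=14, P2=20, P3=23, P4=26, P5=33, P6=51, P7=65
Average turnaround = (14+20+23+26+33+51+65) / 7 = 232/7 = 33.14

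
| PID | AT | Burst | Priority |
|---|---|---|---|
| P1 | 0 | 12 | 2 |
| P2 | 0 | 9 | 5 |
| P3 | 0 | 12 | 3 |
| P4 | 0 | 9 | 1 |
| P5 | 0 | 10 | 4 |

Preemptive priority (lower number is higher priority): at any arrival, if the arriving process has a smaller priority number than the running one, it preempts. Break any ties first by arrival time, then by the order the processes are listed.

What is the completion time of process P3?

33

Schedule: | P4 0-9 | P1 9-21 | P3 21-33 | P5 33-43 | P2 43-52 |
Completion: P1=21  P2=52  P3=33  P4=9  P5=43
Turnaround (C−A): P1=21  P2=52  P3=33  P4=9  P5=43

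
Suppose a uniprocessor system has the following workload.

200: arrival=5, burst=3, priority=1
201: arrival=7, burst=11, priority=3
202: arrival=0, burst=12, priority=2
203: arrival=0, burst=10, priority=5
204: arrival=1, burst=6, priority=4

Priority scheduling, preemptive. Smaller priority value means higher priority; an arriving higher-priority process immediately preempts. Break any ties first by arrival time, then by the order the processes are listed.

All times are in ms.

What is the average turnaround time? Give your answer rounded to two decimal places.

Schedule: | 202 0-5 | 200 5-8 | 202 8-15 | 201 15-26 | 204 26-32 | 203 32-42 |
Completion: 200=8  201=26  202=15  203=42  204=32
Turnaround times: 200=3, 201=19, 202=15, 203=42, 204=31
Average turnaround = (3+19+15+42+31) / 5 = 110/5 = 22.00

22.00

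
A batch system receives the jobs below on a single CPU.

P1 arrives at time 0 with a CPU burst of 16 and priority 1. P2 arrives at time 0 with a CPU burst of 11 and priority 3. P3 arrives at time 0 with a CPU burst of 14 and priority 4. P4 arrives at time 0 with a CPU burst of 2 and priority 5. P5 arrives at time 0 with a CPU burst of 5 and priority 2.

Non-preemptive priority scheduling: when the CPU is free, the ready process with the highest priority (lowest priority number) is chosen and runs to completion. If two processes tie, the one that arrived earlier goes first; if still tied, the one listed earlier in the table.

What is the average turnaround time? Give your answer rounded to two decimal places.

Timeline: | P1 0-16 | P5 16-21 | P2 21-32 | P3 32-46 | P4 46-48 |
Completion: P1=16  P2=32  P3=46  P4=48  P5=21
Turnaround (C−A): P1=16  P2=32  P3=46  P4=48  P5=21
Turnaround times: P1=16, P2=32, P3=46, P4=48, P5=21
Average turnaround = (16+32+46+48+21) / 5 = 163/5 = 32.60

32.60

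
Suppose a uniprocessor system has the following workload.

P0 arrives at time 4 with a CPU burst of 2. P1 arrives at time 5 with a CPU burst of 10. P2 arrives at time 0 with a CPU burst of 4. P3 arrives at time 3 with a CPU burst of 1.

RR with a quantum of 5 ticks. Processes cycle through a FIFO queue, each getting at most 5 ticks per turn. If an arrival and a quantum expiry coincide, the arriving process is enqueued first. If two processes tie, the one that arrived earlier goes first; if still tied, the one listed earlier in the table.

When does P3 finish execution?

Schedule: | P2 0-4 | P3 4-5 | P0 5-7 | P1 7-17 |
Completion: P0=7  P1=17  P2=4  P3=5
Turnaround (C−A): P0=3  P1=12  P2=4  P3=2

5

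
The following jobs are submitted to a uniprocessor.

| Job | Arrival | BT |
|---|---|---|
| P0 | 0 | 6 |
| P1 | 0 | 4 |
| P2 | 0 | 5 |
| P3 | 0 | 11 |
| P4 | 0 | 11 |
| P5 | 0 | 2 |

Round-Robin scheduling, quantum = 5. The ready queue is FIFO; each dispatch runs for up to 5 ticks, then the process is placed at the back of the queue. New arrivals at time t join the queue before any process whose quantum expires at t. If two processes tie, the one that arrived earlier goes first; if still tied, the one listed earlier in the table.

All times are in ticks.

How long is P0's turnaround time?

Schedule: | P0 0-5 | P1 5-9 | P2 9-14 | P3 14-19 | P4 19-24 | P5 24-26 | P0 26-27 | P3 27-32 | P4 32-37 | P3 37-38 | P4 38-39 |
Completion: P0=27  P1=9  P2=14  P3=38  P4=39  P5=26
Turnaround(P0) = completion − arrival = 27 − 0 = 27

27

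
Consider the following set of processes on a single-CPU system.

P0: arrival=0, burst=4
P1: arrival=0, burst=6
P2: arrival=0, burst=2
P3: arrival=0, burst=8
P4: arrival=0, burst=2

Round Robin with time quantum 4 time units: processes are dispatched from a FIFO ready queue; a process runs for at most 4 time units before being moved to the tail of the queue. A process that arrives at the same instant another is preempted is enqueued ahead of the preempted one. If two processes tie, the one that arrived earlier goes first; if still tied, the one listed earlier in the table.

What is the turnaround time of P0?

4

Gantt: | P0 0-4 | P1 4-8 | P2 8-10 | P3 10-14 | P4 14-16 | P1 16-18 | P3 18-22 |
Completion: P0=4  P1=18  P2=10  P3=22  P4=16
Turnaround(P0) = completion − arrival = 4 − 0 = 4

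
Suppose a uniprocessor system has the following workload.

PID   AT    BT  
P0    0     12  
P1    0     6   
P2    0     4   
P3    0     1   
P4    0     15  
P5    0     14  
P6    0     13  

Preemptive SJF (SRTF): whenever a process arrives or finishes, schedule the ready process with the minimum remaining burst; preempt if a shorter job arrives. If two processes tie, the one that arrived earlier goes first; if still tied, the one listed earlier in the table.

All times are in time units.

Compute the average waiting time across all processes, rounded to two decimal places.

18.00

Schedule: | P3 0-1 | P2 1-5 | P1 5-11 | P0 11-23 | P6 23-36 | P5 36-50 | P4 50-65 |
Completion: P0=23  P1=11  P2=5  P3=1  P4=65  P5=50  P6=36
Waiting times: P0=11, P1=5, P2=1, P3=0, P4=50, P5=36, P6=23
Average waiting = (11+5+1+0+50+36+23) / 7 = 126/7 = 18.00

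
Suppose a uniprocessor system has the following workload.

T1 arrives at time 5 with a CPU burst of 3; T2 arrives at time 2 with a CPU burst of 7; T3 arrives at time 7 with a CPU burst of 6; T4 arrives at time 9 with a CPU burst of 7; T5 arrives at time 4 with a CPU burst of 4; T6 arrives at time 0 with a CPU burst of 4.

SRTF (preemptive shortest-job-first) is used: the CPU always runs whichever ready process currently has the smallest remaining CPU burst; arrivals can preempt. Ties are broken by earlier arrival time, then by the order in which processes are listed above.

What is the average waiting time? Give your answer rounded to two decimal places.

Timeline: | T6 0-4 | T5 4-8 | T1 8-11 | T3 11-17 | T2 17-24 | T4 24-31 |
Completion: T1=11  T2=24  T3=17  T4=31  T5=8  T6=4
Waiting times: T1=3, T2=15, T3=4, T4=15, T5=0, T6=0
Average waiting = (3+15+4+15+0+0) / 6 = 37/6 = 6.17

6.17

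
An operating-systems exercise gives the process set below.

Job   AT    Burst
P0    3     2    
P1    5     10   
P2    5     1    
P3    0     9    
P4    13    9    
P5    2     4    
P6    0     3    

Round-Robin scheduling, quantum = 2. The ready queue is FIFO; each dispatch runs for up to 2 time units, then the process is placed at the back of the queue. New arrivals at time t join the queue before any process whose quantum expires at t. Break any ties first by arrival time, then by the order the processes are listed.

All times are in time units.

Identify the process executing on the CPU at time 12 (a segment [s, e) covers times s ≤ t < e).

P1

Timeline: | P3 0-2 | P6 2-4 | P5 4-6 | P3 6-8 | P0 8-10 | P6 10-11 | P1 11-13 | P2 13-14 | P5 14-16 | P3 16-18 | P4 18-20 | P1 20-22 | P3 22-24 | P4 24-26 | P1 26-28 | P3 28-29 | P4 29-31 | P1 31-33 | P4 33-35 | P1 35-37 | P4 37-38 |
Completion: P0=10  P1=37  P2=14  P3=29  P4=38  P5=16  P6=11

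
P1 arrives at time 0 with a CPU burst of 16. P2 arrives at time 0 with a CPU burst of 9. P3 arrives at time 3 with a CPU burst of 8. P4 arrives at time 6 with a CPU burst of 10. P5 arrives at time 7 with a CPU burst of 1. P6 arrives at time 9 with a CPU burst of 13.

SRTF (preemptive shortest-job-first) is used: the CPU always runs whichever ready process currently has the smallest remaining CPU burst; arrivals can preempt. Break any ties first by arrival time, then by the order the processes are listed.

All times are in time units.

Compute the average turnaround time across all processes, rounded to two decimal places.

22.83

Timeline: | P2 0-7 | P5 7-8 | P2 8-10 | P3 10-18 | P4 18-28 | P6 28-41 | P1 41-57 |
Completion: P1=57  P2=10  P3=18  P4=28  P5=8  P6=41
Turnaround (C−A): P1=57  P2=10  P3=15  P4=22  P5=1  P6=32
Turnaround times: P1=57, P2=10, P3=15, P4=22, P5=1, P6=32
Average turnaround = (57+10+15+22+1+32) / 6 = 137/6 = 22.83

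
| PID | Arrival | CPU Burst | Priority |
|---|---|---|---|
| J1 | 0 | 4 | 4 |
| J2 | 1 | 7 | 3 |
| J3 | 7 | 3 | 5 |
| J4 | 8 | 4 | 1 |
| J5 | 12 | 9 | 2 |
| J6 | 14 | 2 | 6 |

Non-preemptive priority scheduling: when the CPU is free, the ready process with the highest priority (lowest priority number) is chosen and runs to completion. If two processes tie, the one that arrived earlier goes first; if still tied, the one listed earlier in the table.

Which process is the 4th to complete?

J5

Timeline: | J1 0-4 | J2 4-11 | J4 11-15 | J5 15-24 | J3 24-27 | J6 27-29 |
Completion: J1=4  J2=11  J3=27  J4=15  J5=24  J6=29
Turnaround (C−A): J1=4  J2=10  J3=20  J4=7  J5=12  J6=15
Finish order: J1 → J2 → J4 → J5 → J3 → J6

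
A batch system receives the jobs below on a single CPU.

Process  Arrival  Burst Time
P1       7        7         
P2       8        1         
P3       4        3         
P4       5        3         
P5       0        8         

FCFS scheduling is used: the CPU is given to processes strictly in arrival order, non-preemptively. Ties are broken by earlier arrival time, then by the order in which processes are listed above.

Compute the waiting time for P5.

Gantt: | P5 0-8 | P3 8-11 | P4 11-14 | P1 14-21 | P2 21-22 |
Completion: P1=21  P2=22  P3=11  P4=14  P5=8
Turnaround (C−A): P1=14  P2=14  P3=7  P4=9  P5=8
Waiting(P5) = turnaround − burst = 8 − 8 = 0

0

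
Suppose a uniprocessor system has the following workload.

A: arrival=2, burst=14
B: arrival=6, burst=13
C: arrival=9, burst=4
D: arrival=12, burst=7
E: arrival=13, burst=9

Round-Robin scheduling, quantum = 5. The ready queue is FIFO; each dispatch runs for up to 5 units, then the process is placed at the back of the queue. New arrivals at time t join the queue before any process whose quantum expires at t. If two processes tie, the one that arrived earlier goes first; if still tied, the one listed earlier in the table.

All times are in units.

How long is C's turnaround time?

Gantt: | idle 0-2 | A 2-7 | B 7-12 | A 12-17 | C 17-21 | D 21-26 | B 26-31 | E 31-36 | A 36-40 | D 40-42 | B 42-45 | E 45-49 |
Completion: A=40  B=45  C=21  D=42  E=49
Turnaround (C−A): A=38  B=39  C=12  D=30  E=36
Turnaround(C) = completion − arrival = 21 − 9 = 12

12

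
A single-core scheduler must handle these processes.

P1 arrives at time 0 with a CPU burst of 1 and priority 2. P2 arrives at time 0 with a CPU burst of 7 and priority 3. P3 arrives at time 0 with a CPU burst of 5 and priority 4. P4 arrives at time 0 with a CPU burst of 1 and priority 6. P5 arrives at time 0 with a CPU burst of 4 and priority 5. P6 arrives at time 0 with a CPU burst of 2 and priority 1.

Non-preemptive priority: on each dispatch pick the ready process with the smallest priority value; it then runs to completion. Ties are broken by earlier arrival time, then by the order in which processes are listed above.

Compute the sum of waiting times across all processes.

49

Timeline: | P6 0-2 | P1 2-3 | P2 3-10 | P3 10-15 | P5 15-19 | P4 19-20 |
Completion: P1=3  P2=10  P3=15  P4=20  P5=19  P6=2
Turnaround (C−A): P1=3  P2=10  P3=15  P4=20  P5=19  P6=2
Waiting = turnaround − burst: P1=2, P2=3, P3=10, P4=19, P5=15, P6=0
Total waiting = 2 + 3 + 10 + 19 + 15 + 0 = 49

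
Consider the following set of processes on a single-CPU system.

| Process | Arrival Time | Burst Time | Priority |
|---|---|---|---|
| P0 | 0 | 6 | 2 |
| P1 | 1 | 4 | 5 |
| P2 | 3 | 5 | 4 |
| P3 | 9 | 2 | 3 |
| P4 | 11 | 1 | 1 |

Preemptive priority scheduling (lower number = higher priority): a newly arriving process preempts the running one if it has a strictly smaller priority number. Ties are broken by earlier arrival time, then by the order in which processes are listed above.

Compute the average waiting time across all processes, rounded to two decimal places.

Schedule: | P0 0-6 | P2 6-9 | P3 9-11 | P4 11-12 | P2 12-14 | P1 14-18 |
Completion: P0=6  P1=18  P2=14  P3=11  P4=12
Waiting times: P0=0, P1=13, P2=6, P3=0, P4=0
Average waiting = (0+13+6+0+0) / 5 = 19/5 = 3.80

3.80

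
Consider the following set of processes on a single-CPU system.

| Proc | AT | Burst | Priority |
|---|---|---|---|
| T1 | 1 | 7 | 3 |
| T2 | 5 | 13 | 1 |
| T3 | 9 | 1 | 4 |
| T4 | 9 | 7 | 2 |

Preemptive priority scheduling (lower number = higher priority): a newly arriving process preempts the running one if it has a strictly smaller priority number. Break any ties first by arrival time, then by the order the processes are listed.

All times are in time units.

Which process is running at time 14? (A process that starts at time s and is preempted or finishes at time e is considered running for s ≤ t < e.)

Gantt: | idle 0-1 | T1 1-5 | T2 5-18 | T4 18-25 | T1 25-28 | T3 28-29 |
Completion: T1=28  T2=18  T3=29  T4=25

T2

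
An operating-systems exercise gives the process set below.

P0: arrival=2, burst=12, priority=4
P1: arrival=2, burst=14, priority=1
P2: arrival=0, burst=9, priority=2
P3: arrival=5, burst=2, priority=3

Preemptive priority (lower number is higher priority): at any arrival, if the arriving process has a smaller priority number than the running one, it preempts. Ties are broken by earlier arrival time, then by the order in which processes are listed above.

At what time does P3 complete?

25

Gantt: | P2 0-2 | P1 2-16 | P2 16-23 | P3 23-25 | P0 25-37 |
Completion: P0=37  P1=16  P2=23  P3=25
Turnaround (C−A): P0=35  P1=14  P2=23  P3=20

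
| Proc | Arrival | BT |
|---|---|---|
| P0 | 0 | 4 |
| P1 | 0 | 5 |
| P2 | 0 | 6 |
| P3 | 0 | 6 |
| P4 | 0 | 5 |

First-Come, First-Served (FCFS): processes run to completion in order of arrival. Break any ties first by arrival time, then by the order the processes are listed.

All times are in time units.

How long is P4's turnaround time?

26

Schedule: | P0 0-4 | P1 4-9 | P2 9-15 | P3 15-21 | P4 21-26 |
Completion: P0=4  P1=9  P2=15  P3=21  P4=26
Turnaround (C−A): P0=4  P1=9  P2=15  P3=21  P4=26
Turnaround(P4) = completion − arrival = 26 − 0 = 26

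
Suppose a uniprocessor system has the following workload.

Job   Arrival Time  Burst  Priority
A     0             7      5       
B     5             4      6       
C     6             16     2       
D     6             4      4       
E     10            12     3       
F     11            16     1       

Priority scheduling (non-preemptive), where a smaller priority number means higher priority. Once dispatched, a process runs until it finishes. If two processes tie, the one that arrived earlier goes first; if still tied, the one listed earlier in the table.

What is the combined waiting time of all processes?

137

Timeline: | A 0-7 | C 7-23 | F 23-39 | E 39-51 | D 51-55 | B 55-59 |
Completion: A=7  B=59  C=23  D=55  E=51  F=39
Waiting = turnaround − burst: A=0, B=50, C=1, D=45, E=29, F=12
Total waiting = 0 + 50 + 1 + 45 + 29 + 12 = 137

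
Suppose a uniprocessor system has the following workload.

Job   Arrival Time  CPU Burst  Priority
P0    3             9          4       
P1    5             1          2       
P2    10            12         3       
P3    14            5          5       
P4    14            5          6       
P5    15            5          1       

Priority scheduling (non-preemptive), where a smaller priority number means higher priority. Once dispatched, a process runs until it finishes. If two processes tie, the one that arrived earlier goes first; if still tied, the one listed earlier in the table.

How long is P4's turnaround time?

Gantt: | idle 0-3 | P0 3-12 | P1 12-13 | P2 13-25 | P5 25-30 | P3 30-35 | P4 35-40 |
Completion: P0=12  P1=13  P2=25  P3=35  P4=40  P5=30
Turnaround (C−A): P0=9  P1=8  P2=15  P3=21  P4=26  P5=15
Turnaround(P4) = completion − arrival = 40 − 14 = 26

26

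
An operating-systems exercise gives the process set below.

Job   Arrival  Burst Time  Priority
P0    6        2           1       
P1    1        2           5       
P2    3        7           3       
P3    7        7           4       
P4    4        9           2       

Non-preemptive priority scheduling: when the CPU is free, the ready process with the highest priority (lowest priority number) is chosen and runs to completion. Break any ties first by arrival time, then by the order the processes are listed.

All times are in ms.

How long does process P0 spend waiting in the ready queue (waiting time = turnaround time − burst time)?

Timeline: | idle 0-1 | P1 1-3 | P2 3-10 | P0 10-12 | P4 12-21 | P3 21-28 |
Completion: P0=12  P1=3  P2=10  P3=28  P4=21
Turnaround (C−A): P0=6  P1=2  P2=7  P3=21  P4=17
Waiting(P0) = turnaround − burst = 6 − 2 = 4

4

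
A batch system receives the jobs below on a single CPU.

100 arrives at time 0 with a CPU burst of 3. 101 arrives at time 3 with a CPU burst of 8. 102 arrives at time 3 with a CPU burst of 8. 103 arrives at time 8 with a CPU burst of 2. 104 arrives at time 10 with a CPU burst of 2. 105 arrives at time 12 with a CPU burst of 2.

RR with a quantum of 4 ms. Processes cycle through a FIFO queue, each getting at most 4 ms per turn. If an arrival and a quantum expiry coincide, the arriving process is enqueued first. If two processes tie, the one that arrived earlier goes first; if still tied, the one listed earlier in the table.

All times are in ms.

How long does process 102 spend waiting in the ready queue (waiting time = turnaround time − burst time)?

Schedule: | 100 0-3 | 101 3-7 | 102 7-11 | 101 11-15 | 103 15-17 | 104 17-19 | 102 19-23 | 105 23-25 |
Completion: 100=3  101=15  102=23  103=17  104=19  105=25
Turnaround (C−A): 100=3  101=12  102=20  103=9  104=9  105=13
Waiting(102) = turnaround − burst = 20 − 8 = 12

12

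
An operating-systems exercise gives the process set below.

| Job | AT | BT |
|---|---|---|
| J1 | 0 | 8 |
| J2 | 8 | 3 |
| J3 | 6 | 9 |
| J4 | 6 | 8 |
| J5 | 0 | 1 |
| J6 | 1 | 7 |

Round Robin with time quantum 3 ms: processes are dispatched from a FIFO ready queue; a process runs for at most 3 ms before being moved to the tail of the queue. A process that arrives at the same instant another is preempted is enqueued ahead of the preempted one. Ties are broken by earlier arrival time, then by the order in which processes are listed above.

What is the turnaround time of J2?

14

Timeline: | J1 0-3 | J5 3-4 | J6 4-7 | J1 7-10 | J3 10-13 | J4 13-16 | J6 16-19 | J2 19-22 | J1 22-24 | J3 24-27 | J4 27-30 | J6 30-31 | J3 31-34 | J4 34-36 |
Completion: J1=24  J2=22  J3=34  J4=36  J5=4  J6=31
Turnaround (C−A): J1=24  J2=14  J3=28  J4=30  J5=4  J6=30
Turnaround(J2) = completion − arrival = 22 − 8 = 14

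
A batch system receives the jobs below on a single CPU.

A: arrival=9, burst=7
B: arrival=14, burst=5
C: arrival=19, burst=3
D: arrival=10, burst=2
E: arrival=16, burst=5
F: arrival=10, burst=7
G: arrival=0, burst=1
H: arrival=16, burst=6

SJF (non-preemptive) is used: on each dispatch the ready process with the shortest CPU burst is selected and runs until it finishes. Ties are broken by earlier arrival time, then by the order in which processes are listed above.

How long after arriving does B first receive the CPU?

Gantt: | G 0-1 | idle 1-9 | A 9-16 | D 16-18 | B 18-23 | C 23-26 | E 26-31 | H 31-37 | F 37-44 |
Completion: A=16  B=23  C=26  D=18  E=31  F=44  G=1  H=37
Response(B) = first start − arrival = 18 − 14 = 4

4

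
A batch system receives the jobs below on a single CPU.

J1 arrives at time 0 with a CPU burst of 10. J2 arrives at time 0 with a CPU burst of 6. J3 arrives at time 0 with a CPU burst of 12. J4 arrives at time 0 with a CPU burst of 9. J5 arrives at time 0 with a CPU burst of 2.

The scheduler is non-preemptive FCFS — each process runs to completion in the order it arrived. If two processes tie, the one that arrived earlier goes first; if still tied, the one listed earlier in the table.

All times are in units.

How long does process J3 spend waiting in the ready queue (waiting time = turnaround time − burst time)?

16

Gantt: | J1 0-10 | J2 10-16 | J3 16-28 | J4 28-37 | J5 37-39 |
Completion: J1=10  J2=16  J3=28  J4=37  J5=39
Waiting(J3) = turnaround − burst = 28 − 12 = 16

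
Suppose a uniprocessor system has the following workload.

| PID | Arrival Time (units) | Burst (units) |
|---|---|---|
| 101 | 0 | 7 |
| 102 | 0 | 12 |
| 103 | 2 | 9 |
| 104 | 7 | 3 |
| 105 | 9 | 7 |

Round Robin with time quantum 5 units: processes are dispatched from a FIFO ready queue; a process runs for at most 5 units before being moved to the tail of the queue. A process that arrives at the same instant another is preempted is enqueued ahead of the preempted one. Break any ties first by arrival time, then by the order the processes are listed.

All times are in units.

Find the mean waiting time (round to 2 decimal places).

17.80

Timeline: | 101 0-5 | 102 5-10 | 103 10-15 | 101 15-17 | 104 17-20 | 105 20-25 | 102 25-30 | 103 30-34 | 105 34-36 | 102 36-38 |
Completion: 101=17  102=38  103=34  104=20  105=36
Turnaround (C−A): 101=17  102=38  103=32  104=13  105=27
Waiting times: 101=10, 102=26, 103=23, 104=10, 105=20
Average waiting = (10+26+23+10+20) / 5 = 89/5 = 17.80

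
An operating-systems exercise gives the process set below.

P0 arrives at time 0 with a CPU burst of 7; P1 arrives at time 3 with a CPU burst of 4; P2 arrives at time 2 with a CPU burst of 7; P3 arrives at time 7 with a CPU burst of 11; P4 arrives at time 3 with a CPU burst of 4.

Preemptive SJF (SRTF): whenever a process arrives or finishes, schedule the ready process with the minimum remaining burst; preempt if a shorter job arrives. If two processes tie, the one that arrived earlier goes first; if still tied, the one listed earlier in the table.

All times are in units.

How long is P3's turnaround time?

Schedule: | P0 0-7 | P1 7-11 | P4 11-15 | P2 15-22 | P3 22-33 |
Completion: P0=7  P1=11  P2=22  P3=33  P4=15
Turnaround (C−A): P0=7  P1=8  P2=20  P3=26  P4=12
Turnaround(P3) = completion − arrival = 33 − 7 = 26

26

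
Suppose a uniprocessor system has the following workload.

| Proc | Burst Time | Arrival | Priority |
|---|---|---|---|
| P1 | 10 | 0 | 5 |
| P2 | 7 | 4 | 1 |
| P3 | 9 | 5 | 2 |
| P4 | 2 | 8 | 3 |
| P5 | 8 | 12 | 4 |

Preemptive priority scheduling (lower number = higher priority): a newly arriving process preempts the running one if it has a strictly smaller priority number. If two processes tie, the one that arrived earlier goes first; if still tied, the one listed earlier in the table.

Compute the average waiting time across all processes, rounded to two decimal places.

10.80

Timeline: | P1 0-4 | P2 4-11 | P3 11-20 | P4 20-22 | P5 22-30 | P1 30-36 |
Completion: P1=36  P2=11  P3=20  P4=22  P5=30
Waiting times: P1=26, P2=0, P3=6, P4=12, P5=10
Average waiting = (26+0+6+12+10) / 5 = 54/5 = 10.80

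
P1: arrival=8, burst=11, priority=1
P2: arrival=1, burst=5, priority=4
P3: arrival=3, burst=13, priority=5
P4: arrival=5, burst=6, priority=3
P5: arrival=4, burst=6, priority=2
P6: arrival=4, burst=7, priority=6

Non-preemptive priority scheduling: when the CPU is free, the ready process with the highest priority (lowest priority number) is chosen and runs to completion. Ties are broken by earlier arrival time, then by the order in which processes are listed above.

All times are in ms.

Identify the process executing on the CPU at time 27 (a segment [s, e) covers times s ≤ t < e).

P4

Schedule: | idle 0-1 | P2 1-6 | P5 6-12 | P1 12-23 | P4 23-29 | P3 29-42 | P6 42-49 |
Completion: P1=23  P2=6  P3=42  P4=29  P5=12  P6=49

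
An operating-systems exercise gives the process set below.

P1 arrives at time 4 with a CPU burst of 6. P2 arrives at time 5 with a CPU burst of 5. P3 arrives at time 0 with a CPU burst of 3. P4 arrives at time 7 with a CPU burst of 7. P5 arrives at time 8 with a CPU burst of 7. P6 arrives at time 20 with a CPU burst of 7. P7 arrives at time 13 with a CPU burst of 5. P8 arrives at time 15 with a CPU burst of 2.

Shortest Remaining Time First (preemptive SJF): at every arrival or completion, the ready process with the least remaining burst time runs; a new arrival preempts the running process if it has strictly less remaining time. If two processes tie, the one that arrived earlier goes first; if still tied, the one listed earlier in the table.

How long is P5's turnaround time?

Schedule: | P3 0-3 | idle 3-4 | P1 4-10 | P2 10-15 | P8 15-17 | P7 17-22 | P4 22-29 | P5 29-36 | P6 36-43 |
Completion: P1=10  P2=15  P3=3  P4=29  P5=36  P6=43  P7=22  P8=17
Turnaround (C−A): P1=6  P2=10  P3=3  P4=22  P5=28  P6=23  P7=9  P8=2
Turnaround(P5) = completion − arrival = 36 − 8 = 28

28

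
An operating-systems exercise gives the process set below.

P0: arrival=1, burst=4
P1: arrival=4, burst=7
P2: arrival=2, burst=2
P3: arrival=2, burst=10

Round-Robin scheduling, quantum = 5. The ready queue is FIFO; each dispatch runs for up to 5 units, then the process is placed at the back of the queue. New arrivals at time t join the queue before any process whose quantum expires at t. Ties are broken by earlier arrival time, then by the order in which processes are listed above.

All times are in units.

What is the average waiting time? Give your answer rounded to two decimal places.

6.50

Timeline: | idle 0-1 | P0 1-5 | P2 5-7 | P3 7-12 | P1 12-17 | P3 17-22 | P1 22-24 |
Completion: P0=5  P1=24  P2=7  P3=22
Turnaround (C−A): P0=4  P1=20  P2=5  P3=20
Waiting times: P0=0, P1=13, P2=3, P3=10
Average waiting = (0+13+3+10) / 4 = 26/4 = 6.50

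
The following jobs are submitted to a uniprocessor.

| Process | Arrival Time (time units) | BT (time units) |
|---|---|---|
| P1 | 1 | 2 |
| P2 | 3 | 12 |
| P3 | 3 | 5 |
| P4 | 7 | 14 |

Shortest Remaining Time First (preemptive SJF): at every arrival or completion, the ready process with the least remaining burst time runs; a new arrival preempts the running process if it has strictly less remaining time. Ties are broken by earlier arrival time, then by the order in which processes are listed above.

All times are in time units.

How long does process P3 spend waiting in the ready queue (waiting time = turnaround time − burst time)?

0

Gantt: | idle 0-1 | P1 1-3 | P3 3-8 | P2 8-20 | P4 20-34 |
Completion: P1=3  P2=20  P3=8  P4=34
Turnaround (C−A): P1=2  P2=17  P3=5  P4=27
Waiting(P3) = turnaround − burst = 5 − 5 = 0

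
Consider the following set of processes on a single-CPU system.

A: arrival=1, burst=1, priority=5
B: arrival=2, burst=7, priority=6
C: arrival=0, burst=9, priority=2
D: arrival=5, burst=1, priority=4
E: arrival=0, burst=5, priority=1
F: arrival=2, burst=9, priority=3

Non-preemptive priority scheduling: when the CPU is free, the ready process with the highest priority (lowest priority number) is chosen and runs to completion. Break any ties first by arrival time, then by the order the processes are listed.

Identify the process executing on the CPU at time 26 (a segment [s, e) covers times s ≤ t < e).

Schedule: | E 0-5 | C 5-14 | F 14-23 | D 23-24 | A 24-25 | B 25-32 |
Completion: A=25  B=32  C=14  D=24  E=5  F=23

B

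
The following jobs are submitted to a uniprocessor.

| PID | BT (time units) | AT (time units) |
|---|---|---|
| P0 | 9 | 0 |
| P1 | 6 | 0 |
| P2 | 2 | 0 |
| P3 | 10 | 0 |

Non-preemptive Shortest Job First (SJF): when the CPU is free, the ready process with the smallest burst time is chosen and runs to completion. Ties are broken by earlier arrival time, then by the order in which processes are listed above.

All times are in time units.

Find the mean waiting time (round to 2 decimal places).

Schedule: | P2 0-2 | P1 2-8 | P0 8-17 | P3 17-27 |
Completion: P0=17  P1=8  P2=2  P3=27
Turnaround (C−A): P0=17  P1=8  P2=2  P3=27
Waiting times: P0=8, P1=2, P2=0, P3=17
Average waiting = (8+2+0+17) / 4 = 27/4 = 6.75

6.75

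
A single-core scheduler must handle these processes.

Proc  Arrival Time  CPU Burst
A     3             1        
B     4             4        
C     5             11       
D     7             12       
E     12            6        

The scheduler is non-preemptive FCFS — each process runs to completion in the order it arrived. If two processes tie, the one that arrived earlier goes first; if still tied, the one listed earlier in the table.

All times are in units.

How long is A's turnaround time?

Timeline: | idle 0-3 | A 3-4 | B 4-8 | C 8-19 | D 19-31 | E 31-37 |
Completion: A=4  B=8  C=19  D=31  E=37
Turnaround(A) = completion − arrival = 4 − 3 = 1

1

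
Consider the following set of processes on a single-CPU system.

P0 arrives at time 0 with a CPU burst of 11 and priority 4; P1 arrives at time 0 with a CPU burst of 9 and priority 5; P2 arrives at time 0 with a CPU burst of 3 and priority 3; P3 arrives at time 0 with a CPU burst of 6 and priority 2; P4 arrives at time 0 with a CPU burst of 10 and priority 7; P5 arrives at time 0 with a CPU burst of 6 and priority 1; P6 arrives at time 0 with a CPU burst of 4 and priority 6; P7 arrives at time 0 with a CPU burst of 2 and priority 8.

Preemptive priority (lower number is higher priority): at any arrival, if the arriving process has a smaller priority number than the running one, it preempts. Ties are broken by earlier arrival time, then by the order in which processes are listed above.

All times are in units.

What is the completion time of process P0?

26

Schedule: | P5 0-6 | P3 6-12 | P2 12-15 | P0 15-26 | P1 26-35 | P6 35-39 | P4 39-49 | P7 49-51 |
Completion: P0=26  P1=35  P2=15  P3=12  P4=49  P5=6  P6=39  P7=51
Turnaround (C−A): P0=26  P1=35  P2=15  P3=12  P4=49  P5=6  P6=39  P7=51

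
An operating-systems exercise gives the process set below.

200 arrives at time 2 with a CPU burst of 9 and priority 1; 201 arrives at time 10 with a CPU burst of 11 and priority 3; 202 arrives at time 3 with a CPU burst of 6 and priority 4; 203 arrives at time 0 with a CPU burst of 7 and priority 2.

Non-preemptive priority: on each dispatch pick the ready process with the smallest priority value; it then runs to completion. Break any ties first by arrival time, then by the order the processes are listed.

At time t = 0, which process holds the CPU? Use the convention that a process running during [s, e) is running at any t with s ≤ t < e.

Gantt: | 203 0-7 | 200 7-16 | 201 16-27 | 202 27-33 |
Completion: 200=16  201=27  202=33  203=7

203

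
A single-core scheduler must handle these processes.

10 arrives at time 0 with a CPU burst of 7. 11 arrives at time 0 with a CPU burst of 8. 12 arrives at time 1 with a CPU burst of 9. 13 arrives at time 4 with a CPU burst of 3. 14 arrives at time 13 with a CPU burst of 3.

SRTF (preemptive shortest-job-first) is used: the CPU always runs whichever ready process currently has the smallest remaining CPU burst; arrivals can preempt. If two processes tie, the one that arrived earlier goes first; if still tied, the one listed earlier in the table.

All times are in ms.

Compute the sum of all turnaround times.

66

Schedule: | 10 0-7 | 13 7-10 | 11 10-13 | 14 13-16 | 11 16-21 | 12 21-30 |
Completion: 10=7  11=21  12=30  13=10  14=16
Turnaround (C−A): 10=7  11=21  12=29  13=6  14=3
Turnaround = completion − arrival: 10=7, 11=21, 12=29, 13=6, 14=3
Total turnaround = 7 + 21 + 29 + 6 + 3 = 66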